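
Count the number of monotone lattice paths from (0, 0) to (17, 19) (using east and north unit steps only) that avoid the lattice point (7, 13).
Number of paths = 7976716440

Total paths from (0, 0) to (17, 19): C(36, 17) = 8597496600. Paths through (7, 13): (paths (0, 0) → (7, 13)) × (paths (7, 13) → (17, 19)) = C(20, 7) · C(16, 10) = 77520 · 8008 = 620780160. Avoidance count = 8597496600 − 620780160 = 7976716440.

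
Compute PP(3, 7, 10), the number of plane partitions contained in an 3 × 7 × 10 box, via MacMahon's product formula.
PP(3, 7, 10) = 108284013552

Evaluate the triple product over i = 1..3, j = 1..7, k = 1..10. The factors are (2/1) · (3/2) · (4/3) · (5/4) · (6/5) · (7/6) · (8/7) · (9/8) · … (210 factors total). The numerators and denominators telescope so the product is an integer; carrying out the multiplication exactly gives PP(3, 7, 10) = 108284013552.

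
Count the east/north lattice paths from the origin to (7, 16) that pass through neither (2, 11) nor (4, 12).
Number of paths = 169991

Inclusion–exclusion. Total paths: C(23, 7) = 245157. Through P₁: C(13, 2)·C(10, 5) = 19656. Through P₂: C(16, 4)·C(7, 3) = 63700. Since P₁ is strictly southwest of P₂, a monotone path through both must visit P₁ then P₂; paths through both = C(13, 2)·C(3, 2)·C(7, 3) = 8190. Avoid both = 245157 − 19656 − 63700 + 8190 = 169991.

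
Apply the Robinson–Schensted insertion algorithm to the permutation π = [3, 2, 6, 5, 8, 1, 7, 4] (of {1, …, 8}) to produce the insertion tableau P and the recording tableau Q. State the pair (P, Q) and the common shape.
P = [1, 4, 7] / [2, 5, 8] / [3, 6];  Q = [1, 3, 5] / [2, 4, 7] / [6, 8];  common shape = (3, 3, 2)

Row-insert the values π_1, π_2, … into P one at a time, bumping the leftmost entry strictly greater than the inserted value down to the next row. The recording tableau Q records, in position (i, j), the step at which that cell was added to P.
  Insert 3 (step 1): P = [3];  Q = [1]
  Insert 2 (step 2): P = [2] / [3];  Q = [1] / [2]
  Insert 6 (step 3): P = [2, 6] / [3];  Q = [1, 3] / [2]
  Insert 5 (step 4): P = [2, 5] / [3, 6];  Q = [1, 3] / [2, 4]
  Insert 8 (step 5): P = [2, 5, 8] / [3, 6];  Q = [1, 3, 5] / [2, 4]
  Insert 1 (step 6): P = [1, 5, 8] / [2, 6] / [3];  Q = [1, 3, 5] / [2, 4] / [6]
  Insert 7 (step 7): P = [1, 5, 7] / [2, 6, 8] / [3];  Q = [1, 3, 5] / [2, 4, 7] / [6]
  Insert 4 (step 8): P = [1, 4, 7] / [2, 5, 8] / [3, 6];  Q = [1, 3, 5] / [2, 4, 7] / [6, 8]
Final shape: (3, 3, 2).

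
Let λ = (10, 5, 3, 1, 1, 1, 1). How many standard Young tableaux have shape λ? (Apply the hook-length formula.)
# SYT of shape (10, 5, 3, 1, 1, 1, 1) = 707107401

Hook-length formula: f^λ = n! / Π hook(c), product over all cells c of the Young diagram. For λ = (10, 5, 3, 1, 1, 1, 1), n = 22 boxes. Hook lengths by row (left-to-right, top-to-bottom): [16, 11, 10, 8, 7, 5, 4, 3, 2, 1]; [10, 5, 4, 2, 1]; [7, 2, 1]; [4]; [3]; [2]; [1]. Product of hooks = 1589575680000. So f^λ = 22! / 1589575680000 = 1124000727777607680000 / 1589575680000 = 707107401.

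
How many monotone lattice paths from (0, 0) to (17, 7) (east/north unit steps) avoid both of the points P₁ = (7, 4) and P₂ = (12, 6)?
Number of paths = 181920

Inclusion–exclusion. Total paths: C(24, 17) = 346104. Through P₁: C(11, 7)·C(13, 10) = 94380. Through P₂: C(18, 12)·C(6, 5) = 111384. Since P₁ is strictly southwest of P₂, a monotone path through both must visit P₁ then P₂; paths through both = C(11, 7)·C(7, 5)·C(6, 5) = 41580. Avoid both = 346104 − 94380 − 111384 + 41580 = 181920.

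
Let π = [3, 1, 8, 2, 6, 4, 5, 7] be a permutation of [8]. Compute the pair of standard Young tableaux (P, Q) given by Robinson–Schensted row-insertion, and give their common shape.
P = [1, 2, 4, 5, 7] / [3, 6] / [8];  Q = [1, 3, 5, 7, 8] / [2, 4] / [6];  common shape = (5, 2, 1)

Row-insert the values π_1, π_2, … into P one at a time, bumping the leftmost entry strictly greater than the inserted value down to the next row. The recording tableau Q records, in position (i, j), the step at which that cell was added to P.
  Insert 3 (step 1): P = [3];  Q = [1]
  Insert 1 (step 2): P = [1] / [3];  Q = [1] / [2]
  Insert 8 (step 3): P = [1, 8] / [3];  Q = [1, 3] / [2]
  Insert 2 (step 4): P = [1, 2] / [3, 8];  Q = [1, 3] / [2, 4]
  Insert 6 (step 5): P = [1, 2, 6] / [3, 8];  Q = [1, 3, 5] / [2, 4]
  Insert 4 (step 6): P = [1, 2, 4] / [3, 6] / [8];  Q = [1, 3, 5] / [2, 4] / [6]
  Insert 5 (step 7): P = [1, 2, 4, 5] / [3, 6] / [8];  Q = [1, 3, 5, 7] / [2, 4] / [6]
  Insert 7 (step 8): P = [1, 2, 4, 5, 7] / [3, 6] / [8];  Q = [1, 3, 5, 7, 8] / [2, 4] / [6]
Final shape: (5, 2, 1).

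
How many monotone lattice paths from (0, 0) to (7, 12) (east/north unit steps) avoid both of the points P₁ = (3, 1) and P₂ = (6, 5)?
Number of paths = 42352

Inclusion–exclusion. Total paths: C(19, 7) = 50388. Through P₁: C(4, 3)·C(15, 4) = 5460. Through P₂: C(11, 6)·C(8, 1) = 3696. Since P₁ is strictly southwest of P₂, a monotone path through both must visit P₁ then P₂; paths through both = C(4, 3)·C(7, 3)·C(8, 1) = 1120. Avoid both = 50388 − 5460 − 3696 + 1120 = 42352.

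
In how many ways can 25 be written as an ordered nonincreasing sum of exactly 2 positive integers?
p(25, 2 parts) = 12

Partitions of n into exactly k parts are in bijection with partitions of n − k into at most k parts (subtract 1 from each part). So p(25, exactly 2) = p(23, parts ≤ 2). Computing via the recurrence p(m, j) = p(m, j−1) + p(m−j, j) gives 12.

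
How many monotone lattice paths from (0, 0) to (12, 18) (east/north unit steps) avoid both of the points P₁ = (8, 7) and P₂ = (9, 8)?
Number of paths = 74437610

Inclusion–exclusion. Total paths: C(30, 12) = 86493225. Through P₁: C(15, 8)·C(15, 4) = 8783775. Through P₂: C(17, 9)·C(13, 3) = 6952660. Since P₁ is strictly southwest of P₂, a monotone path through both must visit P₁ then P₂; paths through both = C(15, 8)·C(2, 1)·C(13, 3) = 3680820. Avoid both = 86493225 − 8783775 − 6952660 + 3680820 = 74437610.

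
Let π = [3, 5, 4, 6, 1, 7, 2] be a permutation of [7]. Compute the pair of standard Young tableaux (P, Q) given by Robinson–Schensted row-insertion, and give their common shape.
P = [1, 2, 6, 7] / [3, 4] / [5];  Q = [1, 2, 4, 6] / [3, 7] / [5];  common shape = (4, 2, 1)

Row-insert the values π_1, π_2, … into P one at a time, bumping the leftmost entry strictly greater than the inserted value down to the next row. The recording tableau Q records, in position (i, j), the step at which that cell was added to P.
  Insert 3 (step 1): P = [3];  Q = [1]
  Insert 5 (step 2): P = [3, 5];  Q = [1, 2]
  Insert 4 (step 3): P = [3, 4] / [5];  Q = [1, 2] / [3]
  Insert 6 (step 4): P = [3, 4, 6] / [5];  Q = [1, 2, 4] / [3]
  Insert 1 (step 5): P = [1, 4, 6] / [3] / [5];  Q = [1, 2, 4] / [3] / [5]
  Insert 7 (step 6): P = [1, 4, 6, 7] / [3] / [5];  Q = [1, 2, 4, 6] / [3] / [5]
  Insert 2 (step 7): P = [1, 2, 6, 7] / [3, 4] / [5];  Q = [1, 2, 4, 6] / [3, 7] / [5]
Final shape: (4, 2, 1).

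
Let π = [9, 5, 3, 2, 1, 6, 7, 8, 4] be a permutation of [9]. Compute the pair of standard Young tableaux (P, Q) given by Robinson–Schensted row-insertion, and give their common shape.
P = [1, 4, 7, 8] / [2, 6] / [3] / [5] / [9];  Q = [1, 6, 7, 8] / [2, 9] / [3] / [4] / [5];  common shape = (4, 2, 1, 1, 1)

Row-insert the values π_1, π_2, … into P one at a time, bumping the leftmost entry strictly greater than the inserted value down to the next row. The recording tableau Q records, in position (i, j), the step at which that cell was added to P.
  Insert 9 (step 1): P = [9];  Q = [1]
  Insert 5 (step 2): P = [5] / [9];  Q = [1] / [2]
  Insert 3 (step 3): P = [3] / [5] / [9];  Q = [1] / [2] / [3]
  Insert 2 (step 4): P = [2] / [3] / [5] / [9];  Q = [1] / [2] / [3] / [4]
  Insert 1 (step 5): P = [1] / [2] / [3] / [5] / [9];  Q = [1] / [2] / [3] / [4] / [5]
  Insert 6 (step 6): P = [1, 6] / [2] / [3] / [5] / [9];  Q = [1, 6] / [2] / [3] / [4] / [5]
  Insert 7 (step 7): P = [1, 6, 7] / [2] / [3] / [5] / [9];  Q = [1, 6, 7] / [2] / [3] / [4] / [5]
  Insert 8 (step 8): P = [1, 6, 7, 8] / [2] / [3] / [5] / [9];  Q = [1, 6, 7, 8] / [2] / [3] / [4] / [5]
  Insert 4 (step 9): P = [1, 4, 7, 8] / [2, 6] / [3] / [5] / [9];  Q = [1, 6, 7, 8] / [2, 9] / [3] / [4] / [5]
Final shape: (4, 2, 1, 1, 1).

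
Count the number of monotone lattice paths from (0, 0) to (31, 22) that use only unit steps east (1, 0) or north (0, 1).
Number of paths = 462525733568080

A monotone lattice path from (0, 0) to (31, 22) consists of 31 east steps and 22 north steps in some order, so it is determined by which 31 of the 53 steps are east. The count is C(53, 31) = 462525733568080.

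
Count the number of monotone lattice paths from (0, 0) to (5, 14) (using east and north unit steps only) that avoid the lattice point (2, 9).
Number of paths = 8548

Total paths from (0, 0) to (5, 14): C(19, 5) = 11628. Paths through (2, 9): (paths (0, 0) → (2, 9)) × (paths (2, 9) → (5, 14)) = C(11, 2) · C(8, 3) = 55 · 56 = 3080. Avoidance count = 11628 − 3080 = 8548.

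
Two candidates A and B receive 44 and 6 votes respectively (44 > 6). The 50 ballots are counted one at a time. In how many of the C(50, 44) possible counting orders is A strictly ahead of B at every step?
Strict-lead orderings = 12076932

Total orderings of the 50 votes with 44 for A: C(50, 44) = 15890700. By the Bertrand ballot formula (Cycle Lemma / reflection principle), the number of orderings in which A is strictly ahead of B throughout is (p − q)/(p + q) · C(p + q, p) = (44 − 6)/(44 + 6) · 15890700 = 12076932.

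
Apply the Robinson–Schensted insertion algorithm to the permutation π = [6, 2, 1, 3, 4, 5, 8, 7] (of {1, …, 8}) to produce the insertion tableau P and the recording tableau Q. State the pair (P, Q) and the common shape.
P = [1, 3, 4, 5, 7] / [2, 8] / [6];  Q = [1, 4, 5, 6, 7] / [2, 8] / [3];  common shape = (5, 2, 1)

Row-insert the values π_1, π_2, … into P one at a time, bumping the leftmost entry strictly greater than the inserted value down to the next row. The recording tableau Q records, in position (i, j), the step at which that cell was added to P.
  Insert 6 (step 1): P = [6];  Q = [1]
  Insert 2 (step 2): P = [2] / [6];  Q = [1] / [2]
  Insert 1 (step 3): P = [1] / [2] / [6];  Q = [1] / [2] / [3]
  Insert 3 (step 4): P = [1, 3] / [2] / [6];  Q = [1, 4] / [2] / [3]
  Insert 4 (step 5): P = [1, 3, 4] / [2] / [6];  Q = [1, 4, 5] / [2] / [3]
  Insert 5 (step 6): P = [1, 3, 4, 5] / [2] / [6];  Q = [1, 4, 5, 6] / [2] / [3]
  Insert 8 (step 7): P = [1, 3, 4, 5, 8] / [2] / [6];  Q = [1, 4, 5, 6, 7] / [2] / [3]
  Insert 7 (step 8): P = [1, 3, 4, 5, 7] / [2, 8] / [6];  Q = [1, 4, 5, 6, 7] / [2, 8] / [3]
Final shape: (5, 2, 1).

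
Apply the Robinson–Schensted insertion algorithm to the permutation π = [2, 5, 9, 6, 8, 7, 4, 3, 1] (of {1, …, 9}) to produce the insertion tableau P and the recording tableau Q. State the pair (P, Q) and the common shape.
P = [1, 3, 6, 7] / [2] / [4] / [5] / [8] / [9];  Q = [1, 2, 3, 5] / [4] / [6] / [7] / [8] / [9];  common shape = (4, 1, 1, 1, 1, 1)

Row-insert the values π_1, π_2, … into P one at a time, bumping the leftmost entry strictly greater than the inserted value down to the next row. The recording tableau Q records, in position (i, j), the step at which that cell was added to P.
  Insert 2 (step 1): P = [2];  Q = [1]
  Insert 5 (step 2): P = [2, 5];  Q = [1, 2]
  Insert 9 (step 3): P = [2, 5, 9];  Q = [1, 2, 3]
  Insert 6 (step 4): P = [2, 5, 6] / [9];  Q = [1, 2, 3] / [4]
  Insert 8 (step 5): P = [2, 5, 6, 8] / [9];  Q = [1, 2, 3, 5] / [4]
  Insert 7 (step 6): P = [2, 5, 6, 7] / [8] / [9];  Q = [1, 2, 3, 5] / [4] / [6]
  Insert 4 (step 7): P = [2, 4, 6, 7] / [5] / [8] / [9];  Q = [1, 2, 3, 5] / [4] / [6] / [7]
  Insert 3 (step 8): P = [2, 3, 6, 7] / [4] / [5] / [8] / [9];  Q = [1, 2, 3, 5] / [4] / [6] / [7] / [8]
  Insert 1 (step 9): P = [1, 3, 6, 7] / [2] / [4] / [5] / [8] / [9];  Q = [1, 2, 3, 5] / [4] / [6] / [7] / [8] / [9]
Final shape: (4, 1, 1, 1, 1, 1).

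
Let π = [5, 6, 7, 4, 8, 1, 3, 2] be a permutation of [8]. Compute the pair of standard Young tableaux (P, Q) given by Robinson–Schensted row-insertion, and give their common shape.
P = [1, 2, 7, 8] / [3, 6] / [4] / [5];  Q = [1, 2, 3, 5] / [4, 7] / [6] / [8];  common shape = (4, 2, 1, 1)

Row-insert the values π_1, π_2, … into P one at a time, bumping the leftmost entry strictly greater than the inserted value down to the next row. The recording tableau Q records, in position (i, j), the step at which that cell was added to P.
  Insert 5 (step 1): P = [5];  Q = [1]
  Insert 6 (step 2): P = [5, 6];  Q = [1, 2]
  Insert 7 (step 3): P = [5, 6, 7];  Q = [1, 2, 3]
  Insert 4 (step 4): P = [4, 6, 7] / [5];  Q = [1, 2, 3] / [4]
  Insert 8 (step 5): P = [4, 6, 7, 8] / [5];  Q = [1, 2, 3, 5] / [4]
  Insert 1 (step 6): P = [1, 6, 7, 8] / [4] / [5];  Q = [1, 2, 3, 5] / [4] / [6]
  Insert 3 (step 7): P = [1, 3, 7, 8] / [4, 6] / [5];  Q = [1, 2, 3, 5] / [4, 7] / [6]
  Insert 2 (step 8): P = [1, 2, 7, 8] / [3, 6] / [4] / [5];  Q = [1, 2, 3, 5] / [4, 7] / [6] / [8]
Final shape: (4, 2, 1, 1).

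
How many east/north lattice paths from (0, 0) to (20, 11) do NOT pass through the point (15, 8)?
Number of paths = 57214731

Total paths from (0, 0) to (20, 11): C(31, 20) = 84672315. Paths through (15, 8): (paths (0, 0) → (15, 8)) × (paths (15, 8) → (20, 11)) = C(23, 15) · C(8, 5) = 490314 · 56 = 27457584. Avoidance count = 84672315 − 27457584 = 57214731.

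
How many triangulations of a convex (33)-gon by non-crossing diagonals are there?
C_31 = 14544636039226909

These polygon triangulations are counted by the Catalan number C_n = (1/(n + 1)) · C(2n, n). For n = 31: C_31 = (1/32) · C(62, 31) = 465428353255261088/32 = 14544636039226909.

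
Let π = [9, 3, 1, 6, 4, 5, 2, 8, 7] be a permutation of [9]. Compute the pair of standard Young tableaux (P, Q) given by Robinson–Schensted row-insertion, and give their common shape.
P = [1, 2, 5, 7] / [3, 4, 8] / [6] / [9];  Q = [1, 4, 6, 8] / [2, 5, 9] / [3] / [7];  common shape = (4, 3, 1, 1)

Row-insert the values π_1, π_2, … into P one at a time, bumping the leftmost entry strictly greater than the inserted value down to the next row. The recording tableau Q records, in position (i, j), the step at which that cell was added to P.
  Insert 9 (step 1): P = [9];  Q = [1]
  Insert 3 (step 2): P = [3] / [9];  Q = [1] / [2]
  Insert 1 (step 3): P = [1] / [3] / [9];  Q = [1] / [2] / [3]
  Insert 6 (step 4): P = [1, 6] / [3] / [9];  Q = [1, 4] / [2] / [3]
  Insert 4 (step 5): P = [1, 4] / [3, 6] / [9];  Q = [1, 4] / [2, 5] / [3]
  Insert 5 (step 6): P = [1, 4, 5] / [3, 6] / [9];  Q = [1, 4, 6] / [2, 5] / [3]
  Insert 2 (step 7): P = [1, 2, 5] / [3, 4] / [6] / [9];  Q = [1, 4, 6] / [2, 5] / [3] / [7]
  Insert 8 (step 8): P = [1, 2, 5, 8] / [3, 4] / [6] / [9];  Q = [1, 4, 6, 8] / [2, 5] / [3] / [7]
  Insert 7 (step 9): P = [1, 2, 5, 7] / [3, 4, 8] / [6] / [9];  Q = [1, 4, 6, 8] / [2, 5, 9] / [3] / [7]
Final shape: (4, 3, 1, 1).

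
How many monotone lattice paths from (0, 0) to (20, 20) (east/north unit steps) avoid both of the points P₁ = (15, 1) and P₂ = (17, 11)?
Number of paths = 133121761476

Inclusion–exclusion. Total paths: C(40, 20) = 137846528820. Through P₁: C(16, 15)·C(24, 5) = 680064. Through P₂: C(28, 17)·C(12, 3) = 4724319600. Since P₁ is strictly southwest of P₂, a monotone path through both must visit P₁ then P₂; paths through both = C(16, 15)·C(12, 2)·C(12, 3) = 232320. Avoid both = 137846528820 − 680064 − 4724319600 + 232320 = 133121761476.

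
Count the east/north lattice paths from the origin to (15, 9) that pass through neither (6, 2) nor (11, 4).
Number of paths = 889282

Inclusion–exclusion. Total paths: C(24, 15) = 1307504. Through P₁: C(8, 6)·C(16, 9) = 320320. Through P₂: C(15, 11)·C(9, 4) = 171990. Since P₁ is strictly southwest of P₂, a monotone path through both must visit P₁ then P₂; paths through both = C(8, 6)·C(7, 5)·C(9, 4) = 74088. Avoid both = 1307504 − 320320 − 171990 + 74088 = 889282.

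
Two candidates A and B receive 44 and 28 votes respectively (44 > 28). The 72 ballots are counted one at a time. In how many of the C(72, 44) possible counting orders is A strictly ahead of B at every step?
Strict-lead orderings = 16789710098594851040

Total orderings of the 72 votes with 44 for A: C(72, 44) = 75553695443676829680. By the Bertrand ballot formula (Cycle Lemma / reflection principle), the number of orderings in which A is strictly ahead of B throughout is (p − q)/(p + q) · C(p + q, p) = (44 − 28)/(44 + 28) · 75553695443676829680 = 16789710098594851040.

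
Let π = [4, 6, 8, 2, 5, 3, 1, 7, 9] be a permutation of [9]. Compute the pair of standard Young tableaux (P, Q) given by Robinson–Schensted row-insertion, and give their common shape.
P = [1, 3, 7, 9] / [2, 5, 8] / [4] / [6];  Q = [1, 2, 3, 9] / [4, 5, 8] / [6] / [7];  common shape = (4, 3, 1, 1)

Row-insert the values π_1, π_2, … into P one at a time, bumping the leftmost entry strictly greater than the inserted value down to the next row. The recording tableau Q records, in position (i, j), the step at which that cell was added to P.
  Insert 4 (step 1): P = [4];  Q = [1]
  Insert 6 (step 2): P = [4, 6];  Q = [1, 2]
  Insert 8 (step 3): P = [4, 6, 8];  Q = [1, 2, 3]
  Insert 2 (step 4): P = [2, 6, 8] / [4];  Q = [1, 2, 3] / [4]
  Insert 5 (step 5): P = [2, 5, 8] / [4, 6];  Q = [1, 2, 3] / [4, 5]
  Insert 3 (step 6): P = [2, 3, 8] / [4, 5] / [6];  Q = [1, 2, 3] / [4, 5] / [6]
  Insert 1 (step 7): P = [1, 3, 8] / [2, 5] / [4] / [6];  Q = [1, 2, 3] / [4, 5] / [6] / [7]
  Insert 7 (step 8): P = [1, 3, 7] / [2, 5, 8] / [4] / [6];  Q = [1, 2, 3] / [4, 5, 8] / [6] / [7]
  Insert 9 (step 9): P = [1, 3, 7, 9] / [2, 5, 8] / [4] / [6];  Q = [1, 2, 3, 9] / [4, 5, 8] / [6] / [7]
Final shape: (4, 3, 1, 1).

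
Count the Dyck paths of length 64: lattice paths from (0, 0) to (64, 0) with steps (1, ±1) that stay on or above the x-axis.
C_32 = 55534064877048198

These Dyck paths are counted by the Catalan number C_n = (1/(n + 1)) · C(2n, n). For n = 32: C_32 = (1/33) · C(64, 32) = 1832624140942590534/33 = 55534064877048198.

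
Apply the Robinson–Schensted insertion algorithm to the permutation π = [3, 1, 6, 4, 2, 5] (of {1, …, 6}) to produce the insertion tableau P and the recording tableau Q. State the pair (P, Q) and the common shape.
P = [1, 2, 5] / [3, 4] / [6];  Q = [1, 3, 6] / [2, 4] / [5];  common shape = (3, 2, 1)

Row-insert the values π_1, π_2, … into P one at a time, bumping the leftmost entry strictly greater than the inserted value down to the next row. The recording tableau Q records, in position (i, j), the step at which that cell was added to P.
  Insert 3 (step 1): P = [3];  Q = [1]
  Insert 1 (step 2): P = [1] / [3];  Q = [1] / [2]
  Insert 6 (step 3): P = [1, 6] / [3];  Q = [1, 3] / [2]
  Insert 4 (step 4): P = [1, 4] / [3, 6];  Q = [1, 3] / [2, 4]
  Insert 2 (step 5): P = [1, 2] / [3, 4] / [6];  Q = [1, 3] / [2, 4] / [5]
  Insert 5 (step 6): P = [1, 2, 5] / [3, 4] / [6];  Q = [1, 3, 6] / [2, 4] / [5]
Final shape: (3, 2, 1).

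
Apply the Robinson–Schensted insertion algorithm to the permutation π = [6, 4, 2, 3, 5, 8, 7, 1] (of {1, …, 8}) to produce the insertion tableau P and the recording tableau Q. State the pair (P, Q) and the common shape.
P = [1, 3, 5, 7] / [2, 8] / [4] / [6];  Q = [1, 4, 5, 6] / [2, 7] / [3] / [8];  common shape = (4, 2, 1, 1)

Row-insert the values π_1, π_2, … into P one at a time, bumping the leftmost entry strictly greater than the inserted value down to the next row. The recording tableau Q records, in position (i, j), the step at which that cell was added to P.
  Insert 6 (step 1): P = [6];  Q = [1]
  Insert 4 (step 2): P = [4] / [6];  Q = [1] / [2]
  Insert 2 (step 3): P = [2] / [4] / [6];  Q = [1] / [2] / [3]
  Insert 3 (step 4): P = [2, 3] / [4] / [6];  Q = [1, 4] / [2] / [3]
  Insert 5 (step 5): P = [2, 3, 5] / [4] / [6];  Q = [1, 4, 5] / [2] / [3]
  Insert 8 (step 6): P = [2, 3, 5, 8] / [4] / [6];  Q = [1, 4, 5, 6] / [2] / [3]
  Insert 7 (step 7): P = [2, 3, 5, 7] / [4, 8] / [6];  Q = [1, 4, 5, 6] / [2, 7] / [3]
  Insert 1 (step 8): P = [1, 3, 5, 7] / [2, 8] / [4] / [6];  Q = [1, 4, 5, 6] / [2, 7] / [3] / [8]
Final shape: (4, 2, 1, 1).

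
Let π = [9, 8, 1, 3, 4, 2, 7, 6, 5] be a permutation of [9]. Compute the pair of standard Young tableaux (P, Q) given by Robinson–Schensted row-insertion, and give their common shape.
P = [1, 2, 4, 5] / [3, 6] / [7] / [8] / [9];  Q = [1, 4, 5, 7] / [2, 8] / [3] / [6] / [9];  common shape = (4, 2, 1, 1, 1)

Row-insert the values π_1, π_2, … into P one at a time, bumping the leftmost entry strictly greater than the inserted value down to the next row. The recording tableau Q records, in position (i, j), the step at which that cell was added to P.
  Insert 9 (step 1): P = [9];  Q = [1]
  Insert 8 (step 2): P = [8] / [9];  Q = [1] / [2]
  Insert 1 (step 3): P = [1] / [8] / [9];  Q = [1] / [2] / [3]
  Insert 3 (step 4): P = [1, 3] / [8] / [9];  Q = [1, 4] / [2] / [3]
  Insert 4 (step 5): P = [1, 3, 4] / [8] / [9];  Q = [1, 4, 5] / [2] / [3]
  Insert 2 (step 6): P = [1, 2, 4] / [3] / [8] / [9];  Q = [1, 4, 5] / [2] / [3] / [6]
  Insert 7 (step 7): P = [1, 2, 4, 7] / [3] / [8] / [9];  Q = [1, 4, 5, 7] / [2] / [3] / [6]
  Insert 6 (step 8): P = [1, 2, 4, 6] / [3, 7] / [8] / [9];  Q = [1, 4, 5, 7] / [2, 8] / [3] / [6]
  Insert 5 (step 9): P = [1, 2, 4, 5] / [3, 6] / [7] / [8] / [9];  Q = [1, 4, 5, 7] / [2, 8] / [3] / [6] / [9]
Final shape: (4, 2, 1, 1, 1).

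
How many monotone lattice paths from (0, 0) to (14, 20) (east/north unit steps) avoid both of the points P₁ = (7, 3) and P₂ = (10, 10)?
Number of paths = 1179916804

Inclusion–exclusion. Total paths: C(34, 14) = 1391975640. Through P₁: C(10, 7)·C(24, 7) = 41532480. Through P₂: C(20, 10)·C(14, 4) = 184940756. Since P₁ is strictly southwest of P₂, a monotone path through both must visit P₁ then P₂; paths through both = C(10, 7)·C(10, 3)·C(14, 4) = 14414400. Avoid both = 1391975640 − 41532480 − 184940756 + 14414400 = 1179916804.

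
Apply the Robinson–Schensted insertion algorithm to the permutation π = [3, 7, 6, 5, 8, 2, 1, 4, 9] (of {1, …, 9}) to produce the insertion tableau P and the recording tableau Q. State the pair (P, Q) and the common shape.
P = [1, 4, 8, 9] / [2, 5] / [3] / [6] / [7];  Q = [1, 2, 5, 9] / [3, 8] / [4] / [6] / [7];  common shape = (4, 2, 1, 1, 1)

Row-insert the values π_1, π_2, … into P one at a time, bumping the leftmost entry strictly greater than the inserted value down to the next row. The recording tableau Q records, in position (i, j), the step at which that cell was added to P.
  Insert 3 (step 1): P = [3];  Q = [1]
  Insert 7 (step 2): P = [3, 7];  Q = [1, 2]
  Insert 6 (step 3): P = [3, 6] / [7];  Q = [1, 2] / [3]
  Insert 5 (step 4): P = [3, 5] / [6] / [7];  Q = [1, 2] / [3] / [4]
  Insert 8 (step 5): P = [3, 5, 8] / [6] / [7];  Q = [1, 2, 5] / [3] / [4]
  Insert 2 (step 6): P = [2, 5, 8] / [3] / [6] / [7];  Q = [1, 2, 5] / [3] / [4] / [6]
  Insert 1 (step 7): P = [1, 5, 8] / [2] / [3] / [6] / [7];  Q = [1, 2, 5] / [3] / [4] / [6] / [7]
  Insert 4 (step 8): P = [1, 4, 8] / [2, 5] / [3] / [6] / [7];  Q = [1, 2, 5] / [3, 8] / [4] / [6] / [7]
  Insert 9 (step 9): P = [1, 4, 8, 9] / [2, 5] / [3] / [6] / [7];  Q = [1, 2, 5, 9] / [3, 8] / [4] / [6] / [7]
Final shape: (4, 2, 1, 1, 1).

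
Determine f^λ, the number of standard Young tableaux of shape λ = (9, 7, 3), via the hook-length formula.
# SYT of shape (9, 7, 3) = 1511640

Hook-length formula: f^λ = n! / Π hook(c), product over all cells c of the Young diagram. For λ = (9, 7, 3), n = 19 boxes. Hook lengths by row (left-to-right, top-to-bottom): [11, 10, 9, 7, 6, 5, 4, 2, 1]; [8, 7, 6, 4, 3, 2, 1]; [3, 2, 1]. Product of hooks = 80472268800. So f^λ = 19! / 80472268800 = 121645100408832000 / 80472268800 = 1511640.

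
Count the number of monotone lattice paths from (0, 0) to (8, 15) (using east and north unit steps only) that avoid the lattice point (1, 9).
Number of paths = 473154

Total paths from (0, 0) to (8, 15): C(23, 8) = 490314. Paths through (1, 9): (paths (0, 0) → (1, 9)) × (paths (1, 9) → (8, 15)) = C(10, 1) · C(13, 7) = 10 · 1716 = 17160. Avoidance count = 490314 − 17160 = 473154.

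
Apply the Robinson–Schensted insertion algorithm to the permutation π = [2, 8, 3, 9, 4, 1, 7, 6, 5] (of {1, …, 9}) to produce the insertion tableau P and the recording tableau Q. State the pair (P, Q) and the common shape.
P = [1, 3, 4, 5] / [2, 6] / [7, 9] / [8];  Q = [1, 2, 4, 7] / [3, 5] / [6, 8] / [9];  common shape = (4, 2, 2, 1)

Row-insert the values π_1, π_2, … into P one at a time, bumping the leftmost entry strictly greater than the inserted value down to the next row. The recording tableau Q records, in position (i, j), the step at which that cell was added to P.
  Insert 2 (step 1): P = [2];  Q = [1]
  Insert 8 (step 2): P = [2, 8];  Q = [1, 2]
  Insert 3 (step 3): P = [2, 3] / [8];  Q = [1, 2] / [3]
  Insert 9 (step 4): P = [2, 3, 9] / [8];  Q = [1, 2, 4] / [3]
  Insert 4 (step 5): P = [2, 3, 4] / [8, 9];  Q = [1, 2, 4] / [3, 5]
  Insert 1 (step 6): P = [1, 3, 4] / [2, 9] / [8];  Q = [1, 2, 4] / [3, 5] / [6]
  Insert 7 (step 7): P = [1, 3, 4, 7] / [2, 9] / [8];  Q = [1, 2, 4, 7] / [3, 5] / [6]
  Insert 6 (step 8): P = [1, 3, 4, 6] / [2, 7] / [8, 9];  Q = [1, 2, 4, 7] / [3, 5] / [6, 8]
  Insert 5 (step 9): P = [1, 3, 4, 5] / [2, 6] / [7, 9] / [8];  Q = [1, 2, 4, 7] / [3, 5] / [6, 8] / [9]
Final shape: (4, 2, 2, 1).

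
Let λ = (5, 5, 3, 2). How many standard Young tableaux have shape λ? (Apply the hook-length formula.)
# SYT of shape (5, 5, 3, 2) = 96525

Hook-length formula: f^λ = n! / Π hook(c), product over all cells c of the Young diagram. For λ = (5, 5, 3, 2), n = 15 boxes. Hook lengths by row (left-to-right, top-to-bottom): [8, 7, 5, 3, 2]; [7, 6, 4, 2, 1]; [4, 3, 1]; [2, 1]. Product of hooks = 13547520. So f^λ = 15! / 13547520 = 1307674368000 / 13547520 = 96525.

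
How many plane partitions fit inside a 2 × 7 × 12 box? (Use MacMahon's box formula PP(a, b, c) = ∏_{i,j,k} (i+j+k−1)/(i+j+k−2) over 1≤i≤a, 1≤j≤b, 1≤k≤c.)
PP(2, 7, 12) = 488259720

Evaluate the triple product over i = 1..2, j = 1..7, k = 1..12. The factors are (2/1) · (3/2) · (4/3) · (5/4) · (6/5) · (7/6) · (8/7) · (9/8) · … (168 factors total). The numerators and denominators telescope so the product is an integer; carrying out the multiplication exactly gives PP(2, 7, 12) = 488259720.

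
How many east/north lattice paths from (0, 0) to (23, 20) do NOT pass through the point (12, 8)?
Number of paths = 790245652560

Total paths from (0, 0) to (23, 20): C(43, 23) = 960566918220. Paths through (12, 8): (paths (0, 0) → (12, 8)) × (paths (12, 8) → (23, 20)) = C(20, 12) · C(23, 11) = 125970 · 1352078 = 170321265660. Avoidance count = 960566918220 − 170321265660 = 790245652560.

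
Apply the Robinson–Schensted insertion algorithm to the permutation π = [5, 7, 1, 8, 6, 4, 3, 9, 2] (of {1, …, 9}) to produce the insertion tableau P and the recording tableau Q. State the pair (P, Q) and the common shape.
P = [1, 2, 8, 9] / [3, 6] / [4] / [5] / [7];  Q = [1, 2, 4, 8] / [3, 5] / [6] / [7] / [9];  common shape = (4, 2, 1, 1, 1)

Row-insert the values π_1, π_2, … into P one at a time, bumping the leftmost entry strictly greater than the inserted value down to the next row. The recording tableau Q records, in position (i, j), the step at which that cell was added to P.
  Insert 5 (step 1): P = [5];  Q = [1]
  Insert 7 (step 2): P = [5, 7];  Q = [1, 2]
  Insert 1 (step 3): P = [1, 7] / [5];  Q = [1, 2] / [3]
  Insert 8 (step 4): P = [1, 7, 8] / [5];  Q = [1, 2, 4] / [3]
  Insert 6 (step 5): P = [1, 6, 8] / [5, 7];  Q = [1, 2, 4] / [3, 5]
  Insert 4 (step 6): P = [1, 4, 8] / [5, 6] / [7];  Q = [1, 2, 4] / [3, 5] / [6]
  Insert 3 (step 7): P = [1, 3, 8] / [4, 6] / [5] / [7];  Q = [1, 2, 4] / [3, 5] / [6] / [7]
  Insert 9 (step 8): P = [1, 3, 8, 9] / [4, 6] / [5] / [7];  Q = [1, 2, 4, 8] / [3, 5] / [6] / [7]
  Insert 2 (step 9): P = [1, 2, 8, 9] / [3, 6] / [4] / [5] / [7];  Q = [1, 2, 4, 8] / [3, 5] / [6] / [7] / [9]
Final shape: (4, 2, 1, 1, 1).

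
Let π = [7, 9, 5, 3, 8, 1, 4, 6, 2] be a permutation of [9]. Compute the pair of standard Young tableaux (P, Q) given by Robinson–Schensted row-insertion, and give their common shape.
P = [1, 2, 6] / [3, 4] / [5, 8] / [7, 9];  Q = [1, 2, 8] / [3, 5] / [4, 7] / [6, 9];  common shape = (3, 2, 2, 2)

Row-insert the values π_1, π_2, … into P one at a time, bumping the leftmost entry strictly greater than the inserted value down to the next row. The recording tableau Q records, in position (i, j), the step at which that cell was added to P.
  Insert 7 (step 1): P = [7];  Q = [1]
  Insert 9 (step 2): P = [7, 9];  Q = [1, 2]
  Insert 5 (step 3): P = [5, 9] / [7];  Q = [1, 2] / [3]
  Insert 3 (step 4): P = [3, 9] / [5] / [7];  Q = [1, 2] / [3] / [4]
  Insert 8 (step 5): P = [3, 8] / [5, 9] / [7];  Q = [1, 2] / [3, 5] / [4]
  Insert 1 (step 6): P = [1, 8] / [3, 9] / [5] / [7];  Q = [1, 2] / [3, 5] / [4] / [6]
  Insert 4 (step 7): P = [1, 4] / [3, 8] / [5, 9] / [7];  Q = [1, 2] / [3, 5] / [4, 7] / [6]
  Insert 6 (step 8): P = [1, 4, 6] / [3, 8] / [5, 9] / [7];  Q = [1, 2, 8] / [3, 5] / [4, 7] / [6]
  Insert 2 (step 9): P = [1, 2, 6] / [3, 4] / [5, 8] / [7, 9];  Q = [1, 2, 8] / [3, 5] / [4, 7] / [6, 9]
Final shape: (3, 2, 2, 2).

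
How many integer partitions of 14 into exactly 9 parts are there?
p(14, 9 parts) = 7

Partitions of n into exactly k parts ↔ partitions of n − k into at most k parts (subtract 1 from each part). For n = 14, k = 9, the partitions are: 6+1+1+1+1+1+1+1+1, 5+2+1+1+1+1+1+1+1, 4+3+1+1+1+1+1+1+1, 4+2+2+1+1+1+1+1+1, 3+3+2+1+1+1+1+1+1, 3+2+2+2+1+1+1+1+1, 2+2+2+2+2+1+1+1+1. Count = 7.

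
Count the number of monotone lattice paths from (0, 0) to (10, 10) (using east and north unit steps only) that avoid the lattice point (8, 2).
Number of paths = 182731

Total paths from (0, 0) to (10, 10): C(20, 10) = 184756. Paths through (8, 2): (paths (0, 0) → (8, 2)) × (paths (8, 2) → (10, 10)) = C(10, 8) · C(10, 2) = 45 · 45 = 2025. Avoidance count = 184756 − 2025 = 182731.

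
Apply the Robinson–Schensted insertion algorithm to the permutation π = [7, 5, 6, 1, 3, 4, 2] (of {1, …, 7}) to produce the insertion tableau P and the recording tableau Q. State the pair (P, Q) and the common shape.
P = [1, 2, 4] / [3, 6] / [5] / [7];  Q = [1, 3, 6] / [2, 5] / [4] / [7];  common shape = (3, 2, 1, 1)

Row-insert the values π_1, π_2, … into P one at a time, bumping the leftmost entry strictly greater than the inserted value down to the next row. The recording tableau Q records, in position (i, j), the step at which that cell was added to P.
  Insert 7 (step 1): P = [7];  Q = [1]
  Insert 5 (step 2): P = [5] / [7];  Q = [1] / [2]
  Insert 6 (step 3): P = [5, 6] / [7];  Q = [1, 3] / [2]
  Insert 1 (step 4): P = [1, 6] / [5] / [7];  Q = [1, 3] / [2] / [4]
  Insert 3 (step 5): P = [1, 3] / [5, 6] / [7];  Q = [1, 3] / [2, 5] / [4]
  Insert 4 (step 6): P = [1, 3, 4] / [5, 6] / [7];  Q = [1, 3, 6] / [2, 5] / [4]
  Insert 2 (step 7): P = [1, 2, 4] / [3, 6] / [5] / [7];  Q = [1, 3, 6] / [2, 5] / [4] / [7]
Final shape: (3, 2, 1, 1).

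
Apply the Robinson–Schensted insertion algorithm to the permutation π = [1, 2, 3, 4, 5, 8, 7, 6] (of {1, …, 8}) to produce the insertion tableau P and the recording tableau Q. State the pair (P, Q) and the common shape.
P = [1, 2, 3, 4, 5, 6] / [7] / [8];  Q = [1, 2, 3, 4, 5, 6] / [7] / [8];  common shape = (6, 1, 1)

Row-insert the values π_1, π_2, … into P one at a time, bumping the leftmost entry strictly greater than the inserted value down to the next row. The recording tableau Q records, in position (i, j), the step at which that cell was added to P.
  Insert 1 (step 1): P = [1];  Q = [1]
  Insert 2 (step 2): P = [1, 2];  Q = [1, 2]
  Insert 3 (step 3): P = [1, 2, 3];  Q = [1, 2, 3]
  Insert 4 (step 4): P = [1, 2, 3, 4];  Q = [1, 2, 3, 4]
  Insert 5 (step 5): P = [1, 2, 3, 4, 5];  Q = [1, 2, 3, 4, 5]
  Insert 8 (step 6): P = [1, 2, 3, 4, 5, 8];  Q = [1, 2, 3, 4, 5, 6]
  Insert 7 (step 7): P = [1, 2, 3, 4, 5, 7] / [8];  Q = [1, 2, 3, 4, 5, 6] / [7]
  Insert 6 (step 8): P = [1, 2, 3, 4, 5, 6] / [7] / [8];  Q = [1, 2, 3, 4, 5, 6] / [7] / [8]
Final shape: (6, 1, 1).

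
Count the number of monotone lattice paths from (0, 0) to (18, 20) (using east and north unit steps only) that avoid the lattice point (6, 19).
Number of paths = 33575698310

Total paths from (0, 0) to (18, 20): C(38, 18) = 33578000610. Paths through (6, 19): (paths (0, 0) → (6, 19)) × (paths (6, 19) → (18, 20)) = C(25, 6) · C(13, 12) = 177100 · 13 = 2302300. Avoidance count = 33578000610 − 2302300 = 33575698310.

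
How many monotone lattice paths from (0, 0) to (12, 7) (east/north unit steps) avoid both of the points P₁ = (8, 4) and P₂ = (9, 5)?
Number of paths = 22943

Inclusion–exclusion. Total paths: C(19, 12) = 50388. Through P₁: C(12, 8)·C(7, 4) = 17325. Through P₂: C(14, 9)·C(5, 3) = 20020. Since P₁ is strictly southwest of P₂, a monotone path through both must visit P₁ then P₂; paths through both = C(12, 8)·C(2, 1)·C(5, 3) = 9900. Avoid both = 50388 − 17325 − 20020 + 9900 = 22943.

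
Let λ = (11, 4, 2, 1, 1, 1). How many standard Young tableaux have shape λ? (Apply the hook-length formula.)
# SYT of shape (11, 4, 2, 1, 1, 1) = 14549535

Hook-length formula: f^λ = n! / Π hook(c), product over all cells c of the Young diagram. For λ = (11, 4, 2, 1, 1, 1), n = 20 boxes. Hook lengths by row (left-to-right, top-to-bottom): [16, 12, 10, 9, 7, 6, 5, 4, 3, 2, 1]; [8, 4, 2, 1]; [5, 1]; [3]; [2]; [1]. Product of hooks = 167215104000. So f^λ = 20! / 167215104000 = 2432902008176640000 / 167215104000 = 14549535.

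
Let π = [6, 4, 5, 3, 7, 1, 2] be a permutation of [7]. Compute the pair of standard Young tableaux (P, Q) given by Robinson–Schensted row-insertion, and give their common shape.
P = [1, 2, 7] / [3, 5] / [4] / [6];  Q = [1, 3, 5] / [2, 7] / [4] / [6];  common shape = (3, 2, 1, 1)

Row-insert the values π_1, π_2, … into P one at a time, bumping the leftmost entry strictly greater than the inserted value down to the next row. The recording tableau Q records, in position (i, j), the step at which that cell was added to P.
  Insert 6 (step 1): P = [6];  Q = [1]
  Insert 4 (step 2): P = [4] / [6];  Q = [1] / [2]
  Insert 5 (step 3): P = [4, 5] / [6];  Q = [1, 3] / [2]
  Insert 3 (step 4): P = [3, 5] / [4] / [6];  Q = [1, 3] / [2] / [4]
  Insert 7 (step 5): P = [3, 5, 7] / [4] / [6];  Q = [1, 3, 5] / [2] / [4]
  Insert 1 (step 6): P = [1, 5, 7] / [3] / [4] / [6];  Q = [1, 3, 5] / [2] / [4] / [6]
  Insert 2 (step 7): P = [1, 2, 7] / [3, 5] / [4] / [6];  Q = [1, 3, 5] / [2, 7] / [4] / [6]
Final shape: (3, 2, 1, 1).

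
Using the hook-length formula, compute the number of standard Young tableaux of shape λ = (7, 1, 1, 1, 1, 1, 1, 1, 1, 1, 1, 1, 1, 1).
# SYT of shape (7, 1, 1, 1, 1, 1, 1, 1, 1, 1, 1, 1, 1, 1) = 27132

Hook-length formula: f^λ = n! / Π hook(c), product over all cells c of the Young diagram. For λ = (7, 1, 1, 1, 1, 1, 1, 1, 1, 1, 1, 1, 1, 1), n = 20 boxes. Hook lengths by row (left-to-right, top-to-bottom): [20, 6, 5, 4, 3, 2, 1]; [13]; [12]; [11]; [10]; [9]; [8]; [7]; [6]; [5]; [4]; [3]; [2]; [1]. Product of hooks = 89669099520000. So f^λ = 20! / 89669099520000 = 2432902008176640000 / 89669099520000 = 27132.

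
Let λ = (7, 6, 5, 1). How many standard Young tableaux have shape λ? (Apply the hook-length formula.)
# SYT of shape (7, 6, 5, 1) = 5819814

Hook-length formula: f^λ = n! / Π hook(c), product over all cells c of the Young diagram. For λ = (7, 6, 5, 1), n = 19 boxes. Hook lengths by row (left-to-right, top-to-bottom): [10, 8, 7, 6, 5, 3, 1]; [8, 6, 5, 4, 3, 1]; [6, 4, 3, 2, 1]; [1]. Product of hooks = 20901888000. So f^λ = 19! / 20901888000 = 121645100408832000 / 20901888000 = 5819814.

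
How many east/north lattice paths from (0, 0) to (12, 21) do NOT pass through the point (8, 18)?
Number of paths = 300137695

Total paths from (0, 0) to (12, 21): C(33, 12) = 354817320. Paths through (8, 18): (paths (0, 0) → (8, 18)) × (paths (8, 18) → (12, 21)) = C(26, 8) · C(7, 4) = 1562275 · 35 = 54679625. Avoidance count = 354817320 − 54679625 = 300137695.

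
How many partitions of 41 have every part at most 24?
p(41, parts ≤ 24) = 43668

Use the recurrence p(n, m) = p(n, m−1) + p(n−m, m): either the largest part is < m (count p(n, m−1)) or the largest part is exactly m (remove one copy of m, count p(n−m, m)). With p(0, ·) = 1 this gives p(41, parts ≤ 24) = 43668. (By conjugating Young diagrams, this also counts partitions of 41 into at most 24 parts.)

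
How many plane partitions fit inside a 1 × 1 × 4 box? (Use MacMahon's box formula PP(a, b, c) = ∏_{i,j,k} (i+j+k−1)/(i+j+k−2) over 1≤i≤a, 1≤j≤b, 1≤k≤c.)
PP(1, 1, 4) = 5

Evaluate the triple product over i = 1..1, j = 1..1, k = 1..4. The factors are (2/1) · (3/2) · (4/3) · (5/4). The numerators and denominators telescope so the product is an integer; carrying out the multiplication exactly gives PP(1, 1, 4) = 5.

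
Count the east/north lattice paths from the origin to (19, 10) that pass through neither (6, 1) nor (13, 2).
Number of paths = 16400923

Inclusion–exclusion. Total paths: C(29, 19) = 20030010. Through P₁: C(7, 6)·C(22, 13) = 3481940. Through P₂: C(15, 13)·C(14, 6) = 315315. Since P₁ is strictly southwest of P₂, a monotone path through both must visit P₁ then P₂; paths through both = C(7, 6)·C(8, 7)·C(14, 6) = 168168. Avoid both = 20030010 − 3481940 − 315315 + 168168 = 16400923.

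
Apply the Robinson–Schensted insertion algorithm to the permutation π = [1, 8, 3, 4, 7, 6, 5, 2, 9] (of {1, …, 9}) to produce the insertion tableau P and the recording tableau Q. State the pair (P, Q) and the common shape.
P = [1, 2, 4, 5, 9] / [3] / [6] / [7] / [8];  Q = [1, 2, 4, 5, 9] / [3] / [6] / [7] / [8];  common shape = (5, 1, 1, 1, 1)

Row-insert the values π_1, π_2, … into P one at a time, bumping the leftmost entry strictly greater than the inserted value down to the next row. The recording tableau Q records, in position (i, j), the step at which that cell was added to P.
  Insert 1 (step 1): P = [1];  Q = [1]
  Insert 8 (step 2): P = [1, 8];  Q = [1, 2]
  Insert 3 (step 3): P = [1, 3] / [8];  Q = [1, 2] / [3]
  Insert 4 (step 4): P = [1, 3, 4] / [8];  Q = [1, 2, 4] / [3]
  Insert 7 (step 5): P = [1, 3, 4, 7] / [8];  Q = [1, 2, 4, 5] / [3]
  Insert 6 (step 6): P = [1, 3, 4, 6] / [7] / [8];  Q = [1, 2, 4, 5] / [3] / [6]
  Insert 5 (step 7): P = [1, 3, 4, 5] / [6] / [7] / [8];  Q = [1, 2, 4, 5] / [3] / [6] / [7]
  Insert 2 (step 8): P = [1, 2, 4, 5] / [3] / [6] / [7] / [8];  Q = [1, 2, 4, 5] / [3] / [6] / [7] / [8]
  Insert 9 (step 9): P = [1, 2, 4, 5, 9] / [3] / [6] / [7] / [8];  Q = [1, 2, 4, 5, 9] / [3] / [6] / [7] / [8]
Final shape: (5, 1, 1, 1, 1).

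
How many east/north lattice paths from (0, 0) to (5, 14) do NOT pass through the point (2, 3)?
Number of paths = 7988

Total paths from (0, 0) to (5, 14): C(19, 5) = 11628. Paths through (2, 3): (paths (0, 0) → (2, 3)) × (paths (2, 3) → (5, 14)) = C(5, 2) · C(14, 3) = 10 · 364 = 3640. Avoidance count = 11628 − 3640 = 7988.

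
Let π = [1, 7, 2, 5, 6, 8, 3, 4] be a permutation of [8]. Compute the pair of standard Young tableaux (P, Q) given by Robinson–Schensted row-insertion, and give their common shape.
P = [1, 2, 3, 4, 8] / [5, 6] / [7];  Q = [1, 2, 4, 5, 6] / [3, 8] / [7];  common shape = (5, 2, 1)

Row-insert the values π_1, π_2, … into P one at a time, bumping the leftmost entry strictly greater than the inserted value down to the next row. The recording tableau Q records, in position (i, j), the step at which that cell was added to P.
  Insert 1 (step 1): P = [1];  Q = [1]
  Insert 7 (step 2): P = [1, 7];  Q = [1, 2]
  Insert 2 (step 3): P = [1, 2] / [7];  Q = [1, 2] / [3]
  Insert 5 (step 4): P = [1, 2, 5] / [7];  Q = [1, 2, 4] / [3]
  Insert 6 (step 5): P = [1, 2, 5, 6] / [7];  Q = [1, 2, 4, 5] / [3]
  Insert 8 (step 6): P = [1, 2, 5, 6, 8] / [7];  Q = [1, 2, 4, 5, 6] / [3]
  Insert 3 (step 7): P = [1, 2, 3, 6, 8] / [5] / [7];  Q = [1, 2, 4, 5, 6] / [3] / [7]
  Insert 4 (step 8): P = [1, 2, 3, 4, 8] / [5, 6] / [7];  Q = [1, 2, 4, 5, 6] / [3, 8] / [7]
Final shape: (5, 2, 1).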